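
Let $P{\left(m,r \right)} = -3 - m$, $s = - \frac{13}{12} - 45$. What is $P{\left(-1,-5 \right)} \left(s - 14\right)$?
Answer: $\frac{721}{6} \approx 120.17$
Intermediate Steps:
$s = - \frac{553}{12}$ ($s = \left(-13\right) \frac{1}{12} - 45 = - \frac{13}{12} - 45 = - \frac{553}{12} \approx -46.083$)
$P{\left(-1,-5 \right)} \left(s - 14\right) = \left(-3 - -1\right) \left(- \frac{553}{12} - 14\right) = \left(-3 + 1\right) \left(- \frac{721}{12}\right) = \left(-2\right) \left(- \frac{721}{12}\right) = \frac{721}{6}$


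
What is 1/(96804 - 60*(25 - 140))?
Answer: 1/103704 ≈ 9.6428e-6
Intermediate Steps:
1/(96804 - 60*(25 - 140)) = 1/(96804 - 60*(-115)) = 1/(96804 + 6900) = 1/103704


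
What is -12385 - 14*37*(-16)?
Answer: -4097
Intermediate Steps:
-12385 - 14*37*(-16) = -12385 - 518*(-16) = -12385 + 8288 = -4097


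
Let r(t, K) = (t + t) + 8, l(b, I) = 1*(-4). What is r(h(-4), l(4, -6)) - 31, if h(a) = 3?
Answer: -17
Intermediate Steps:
l(b, I) = -4
r(t, K) = 8 + 2*t (r(t, K) = 2*t + 8 = 8 + 2*t)
r(h(-4), l(4, -6)) - 31 = (8 + 2*3) - 31 = (8 + 6) - 31 = 14 - 31 = -17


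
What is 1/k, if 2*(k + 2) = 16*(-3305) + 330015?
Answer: 2/277131 ≈ 7.2168e-6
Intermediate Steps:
k = 277131/2 (k = -2 + (16*(-3305) + 330015)/2 = -2 + (-52880 + 330015)/2 = -2 + (½)*277135 = -2 + 277135/2 = 277131/2 ≈ 1.3857e+5)
1/k = 1/(277131/2) = 2/277131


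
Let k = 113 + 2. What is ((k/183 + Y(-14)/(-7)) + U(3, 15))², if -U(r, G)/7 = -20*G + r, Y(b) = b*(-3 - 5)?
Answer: 142614990736/33489 ≈ 4.2586e+6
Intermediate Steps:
k = 115
Y(b) = -8*b (Y(b) = b*(-8) = -8*b)
U(r, G) = -7*r + 140*G (U(r, G) = -7*(-20*G + r) = -7*(r - 20*G) = -7*r + 140*G)
((k/183 + Y(-14)/(-7)) + U(3, 15))² = ((115/183 - 8*(-14)/(-7)) + (-7*3 + 140*15))² = ((115*(1/183) + 112*(-⅐)) + (-21 + 2100))² = ((115/183 - 16) + 2079)² = (-2813/183 + 2079)² = (377644/183)² = 142614990736/33489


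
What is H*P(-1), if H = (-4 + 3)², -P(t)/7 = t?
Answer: 7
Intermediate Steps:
P(t) = -7*t
H = 1 (H = (-1)² = 1)
H*P(-1) = 1*(-7*(-1)) = 1*7 = 7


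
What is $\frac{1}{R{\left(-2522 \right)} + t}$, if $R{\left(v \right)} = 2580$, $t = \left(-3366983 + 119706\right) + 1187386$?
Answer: $- \frac{1}{2057311} \approx -4.8607 \cdot 10^{-7}$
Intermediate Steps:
$t = -2059891$ ($t = -3247277 + 1187386 = -2059891$)
$\frac{1}{R{\left(-2522 \right)} + t} = \frac{1}{2580 - 2059891} = \frac{1}{-2057311} = - \frac{1}{2057311}$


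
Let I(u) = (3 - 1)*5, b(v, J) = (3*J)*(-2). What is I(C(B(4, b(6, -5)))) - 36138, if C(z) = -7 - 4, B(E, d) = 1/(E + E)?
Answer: -36128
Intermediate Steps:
b(v, J) = -6*J
B(E, d) = 1/(2*E)
C(z) = -11
I(u) = 10 (I(u) = 2*5 = 10)
I(C(B(4, b(6, -5)))) - 36138 = 10 - 36138 = -36128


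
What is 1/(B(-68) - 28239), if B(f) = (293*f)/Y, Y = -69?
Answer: -69/1928567 ≈ -3.5778e-5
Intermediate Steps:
B(f) = -293*f/69 (B(f) = (293*f)/(-69) = (293*f)*(-1/69) = -293*f/69)
1/(B(-68) - 28239) = 1/(-293/69*(-68) - 28239) = 1/(19924/69 - 28239) = 1/(-1928567/69) = -69/1928567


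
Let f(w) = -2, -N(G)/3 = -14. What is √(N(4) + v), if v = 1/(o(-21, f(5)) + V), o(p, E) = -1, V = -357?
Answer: √5382530/358 ≈ 6.4805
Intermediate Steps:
N(G) = 42 (N(G) = -3*(-14) = 42)
v = -1/358 (v = 1/(-1 - 357) = 1/(-358) = -1/358 ≈ -0.0027933)
√(N(4) + v) = √(42 - 1/358) = √(15035/358) = √5382530/358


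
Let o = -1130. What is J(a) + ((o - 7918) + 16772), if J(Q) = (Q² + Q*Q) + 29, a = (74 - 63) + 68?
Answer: 20235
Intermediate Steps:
a = 79 (a = 11 + 68 = 79)
J(Q) = 29 + 2*Q² (J(Q) = (Q² + Q²) + 29 = 2*Q² + 29 = 29 + 2*Q²)
J(a) + ((o - 7918) + 16772) = (29 + 2*79²) + ((-1130 - 7918) + 16772) = (29 + 2*6241) + (-9048 + 16772) = (29 + 12482) + 7724 = 12511 + 7724 = 20235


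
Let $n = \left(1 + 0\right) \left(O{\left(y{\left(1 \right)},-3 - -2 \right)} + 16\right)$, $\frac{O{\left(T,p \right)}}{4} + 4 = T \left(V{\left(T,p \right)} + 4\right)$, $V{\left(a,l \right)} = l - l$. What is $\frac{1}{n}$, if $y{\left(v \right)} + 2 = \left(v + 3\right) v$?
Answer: $\frac{1}{32} \approx 0.03125$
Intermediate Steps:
$y{\left(v \right)} = -2 + v \left(3 + v\right)$ ($y{\left(v \right)} = -2 + \left(v + 3\right) v = -2 + \left(3 + v\right) v = -2 + v \left(3 + v\right)$)
$V{\left(a,l \right)} = 0$
$O{\left(T,p \right)} = -16 + 16 T$ ($O{\left(T,p \right)} = -16 + 4 T \left(0 + 4\right) = -16 + 4 T 4 = -16 + 4 \cdot 4 T = -16 + 16 T$)
$n = 32$ ($n = \left(1 + 0\right) \left(\left(-16 + 16 \left(-2 + 1^{2} + 3 \cdot 1\right)\right) + 16\right) = 1 \left(\left(-16 + 16 \left(-2 + 1 + 3\right)\right) + 16\right) = 1 \left(\left(-16 + 16 \cdot 2\right) + 16\right) = 1 \left(\left(-16 + 32\right) + 16\right) = 1 \left(16 + 16\right) = 1 \cdot 32 = 32$)
$\frac{1}{n} = \frac{1}{32}$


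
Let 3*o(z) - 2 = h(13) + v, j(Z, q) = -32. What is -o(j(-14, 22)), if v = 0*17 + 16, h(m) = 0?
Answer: -6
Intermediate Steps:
v = 16 (v = 0 + 16 = 16)
o(z) = 6 (o(z) = 2/3 + (0 + 16)/3 = 2/3 + (1/3)*16 = 2/3 + 16/3 = 6)
-o(j(-14, 22)) = -1*6 = -6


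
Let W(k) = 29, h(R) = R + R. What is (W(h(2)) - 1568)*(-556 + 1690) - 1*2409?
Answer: -1747635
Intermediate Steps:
h(R) = 2*R
(W(h(2)) - 1568)*(-556 + 1690) - 1*2409 = (29 - 1568)*(-556 + 1690) - 1*2409 = -1539*1134 - 2409 = -1745226 - 2409 = -1747635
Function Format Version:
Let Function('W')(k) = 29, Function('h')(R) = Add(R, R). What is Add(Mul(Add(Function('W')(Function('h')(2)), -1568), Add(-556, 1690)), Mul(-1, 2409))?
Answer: -1747635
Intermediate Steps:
Function('h')(R) = Mul(2, R)
Add(Mul(Add(Function('W')(Function('h')(2)), -1568), Add(-556, 1690)), Mul(-1, 2409)) = Add(Mul(Add(29, -1568), Add(-556, 1690)), Mul(-1, 2409)) = Add(Mul(-1539, 1134), -2409) = Add(-1745226, -2409) = -1747635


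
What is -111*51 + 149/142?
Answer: -803713/142 ≈ -5660.0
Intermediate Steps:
-111*51 + 149/142 = -5661 + 149*(1/142) = -5661 + 149/142 = -803713/142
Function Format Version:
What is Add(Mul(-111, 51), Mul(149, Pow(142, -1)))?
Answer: Rational(-803713, 142) ≈ -5660.0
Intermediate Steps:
Add(Mul(-111, 51), Mul(149, Pow(142, -1))) = Add(-5661, Mul(149, Rational(1, 142))) = Add(-5661, Rational(149, 142)) = Rational(-803713, 142)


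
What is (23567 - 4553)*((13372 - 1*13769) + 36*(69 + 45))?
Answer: 70484898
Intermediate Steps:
(23567 - 4553)*((13372 - 1*13769) + 36*(69 + 45)) = 19014*((13372 - 13769) + 36*114) = 19014*(-397 + 4104) = 19014*3707 = 70484898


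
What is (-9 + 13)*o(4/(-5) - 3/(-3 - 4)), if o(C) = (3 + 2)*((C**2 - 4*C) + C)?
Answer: 6136/245 ≈ 25.045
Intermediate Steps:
o(C) = -15*C + 5*C**2 (o(C) = 5*(C**2 - 3*C) = -15*C + 5*C**2)
(-9 + 13)*o(4/(-5) - 3/(-3 - 4)) = (-9 + 13)*(5*(4/(-5) - 3/(-3 - 4))*(-3 + (4/(-5) - 3/(-3 - 4)))) = 4*(5*(4*(-1/5) - 3/(-7))*(-3 + (4*(-1/5) - 3/(-7)))) = 4*(5*(-4/5 - 3*(-1/7))*(-3 + (-4/5 - 3*(-1/7)))) = 4*(5*(-4/5 + 3/7)*(-3 + (-4/5 + 3/7))) = 4*(5*(-13/35)*(-3 - 13/35)) = 4*(5*(-13/35)*(-118/35)) = 4*(1534/245) = 6136/245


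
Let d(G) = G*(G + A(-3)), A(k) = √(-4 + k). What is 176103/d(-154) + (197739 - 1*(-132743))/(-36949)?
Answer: -1333194739/876541127 + 176103*I*√7/3653342 ≈ -1.521 + 0.12753*I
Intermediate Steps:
d(G) = G*(G + I*√7) (d(G) = G*(G + √(-4 - 3)) = G*(G + √(-7)) = G*(G + I*√7))
176103/d(-154) + (197739 - 1*(-132743))/(-36949) = 176103/((-154*(-154 + I*√7))) + (197739 - 1*(-132743))/(-36949) = 176103/(23716 - 154*I*√7) + (197739 + 132743)*(-1/36949) = 176103/(23716 - 154*I*√7) + 330482*(-1/36949) = 176103/(23716 - 154*I*√7) - 330482/36949 = -330482/36949 + 176103/(23716 - 154*I*√7)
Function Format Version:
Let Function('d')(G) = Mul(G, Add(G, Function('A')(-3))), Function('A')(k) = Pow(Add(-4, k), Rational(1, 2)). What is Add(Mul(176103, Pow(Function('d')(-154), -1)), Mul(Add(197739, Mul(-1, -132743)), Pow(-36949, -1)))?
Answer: Add(Rational(-1333194739, 876541127), Mul(Rational(176103, 3653342), I, Pow(7, Rational(1, 2)))) ≈ Add(-1.5210, Mul(0.12753, I))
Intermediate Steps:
Function('d')(G) = Mul(G, Add(G, Mul(I, Pow(7, Rational(1, 2))))) (Function('d')(G) = Mul(G, Add(G, Pow(Add(-4, -3), Rational(1, 2)))) = Mul(G, Add(G, Pow(-7, Rational(1, 2)))) = Mul(G, Add(G, Mul(I, Pow(7, Rational(1, 2))))))
Add(Mul(176103, Pow(Function('d')(-154), -1)), Mul(Add(197739, Mul(-1, -132743)), Pow(-36949, -1))) = Add(Mul(176103, Pow(Mul(-154, Add(-154, Mul(I, Pow(7, Rational(1, 2))))), -1)), Mul(Add(197739, Mul(-1, -132743)), Pow(-36949, -1))) = Add(Mul(176103, Pow(Add(23716, Mul(-154, I, Pow(7, Rational(1, 2)))), -1)), Mul(Add(197739, 132743), Rational(-1, 36949))) = Add(Mul(176103, Pow(Add(23716, Mul(-154, I, Pow(7, Rational(1, 2)))), -1)), Mul(330482, Rational(-1, 36949))) = Add(Mul(176103, Pow(Add(23716, Mul(-154, I, Pow(7, Rational(1, 2)))), -1)), Rational(-330482, 36949)) = Add(Rational(-330482, 36949), Mul(176103, Pow(Add(23716, Mul(-154, I, Pow(7, Rational(1, 2)))), -1)))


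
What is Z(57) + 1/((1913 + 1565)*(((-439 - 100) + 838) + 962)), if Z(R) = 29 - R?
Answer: -122801223/4385758 ≈ -28.000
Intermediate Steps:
Z(57) + 1/((1913 + 1565)*(((-439 - 100) + 838) + 962)) = (29 - 1*57) + 1/((1913 + 1565)*(((-439 - 100) + 838) + 962)) = (29 - 57) + 1/(3478*((-539 + 838) + 962)) = -28 + 1/(3478*(299 + 962)) = -28 + 1/(3478*1261) = -28 + 1/4385758 = -122801223/4385758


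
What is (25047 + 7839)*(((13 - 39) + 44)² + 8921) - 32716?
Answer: 303998354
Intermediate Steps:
(25047 + 7839)*(((13 - 39) + 44)² + 8921) - 32716 = 32886*((-26 + 44)² + 8921) - 32716 = 32886*(18² + 8921) - 32716 = 32886*(324 + 8921) - 32716 = 32886*9245 - 32716 = 304031070 - 32716 = 303998354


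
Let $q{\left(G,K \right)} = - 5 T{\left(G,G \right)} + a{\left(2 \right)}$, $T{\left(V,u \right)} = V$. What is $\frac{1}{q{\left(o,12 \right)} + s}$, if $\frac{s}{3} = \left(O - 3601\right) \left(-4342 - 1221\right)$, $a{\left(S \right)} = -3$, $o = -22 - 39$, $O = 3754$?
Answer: $- \frac{1}{2553115} \approx -3.9168 \cdot 10^{-7}$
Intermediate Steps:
$o = -61$
$s = -2553417$ ($s = 3 \left(3754 - 3601\right) \left(-4342 - 1221\right) = 3 \cdot 153 \left(-5563\right) = 3 \left(-851139\right) = -2553417$)
$q{\left(G,K \right)} = -3 - 5 G$ ($q{\left(G,K \right)} = - 5 G - 3 = -3 - 5 G$)
$\frac{1}{q{\left(o,12 \right)} + s} = \frac{1}{\left(-3 - -305\right) - 2553417} = \frac{1}{\left(-3 + 305\right) - 2553417} = \frac{1}{302 - 2553417} = \frac{1}{-2553115} = - \frac{1}{2553115}$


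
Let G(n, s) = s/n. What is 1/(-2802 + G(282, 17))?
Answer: -282/790147 ≈ -0.00035690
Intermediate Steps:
1/(-2802 + G(282, 17)) = 1/(-2802 + 17/282) = 1/(-790147/282) = -282/790147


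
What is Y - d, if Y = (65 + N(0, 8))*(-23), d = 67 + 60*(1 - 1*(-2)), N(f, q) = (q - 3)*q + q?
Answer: -2846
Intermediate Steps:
N(f, q) = q + q*(-3 + q) (N(f, q) = (-3 + q)*q + q = q*(-3 + q) + q = q + q*(-3 + q))
d = 247 (d = 67 + 60*(1 + 2) = 67 + 60*3 = 67 + 180 = 247)
Y = -2599 (Y = (65 + 8*(-2 + 8))*(-23) = (65 + 8*6)*(-23) = (65 + 48)*(-23) = 113*(-23) = -2599)
Y - d = -2599 - 1*247 = -2599 - 247 = -2846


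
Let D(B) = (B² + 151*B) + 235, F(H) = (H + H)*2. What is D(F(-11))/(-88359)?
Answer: 1491/29453 ≈ 0.050623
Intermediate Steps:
F(H) = 4*H (F(H) = (2*H)*2 = 4*H)
D(B) = 235 + B² + 151*B
D(F(-11))/(-88359) = (235 + (4*(-11))² + 151*(4*(-11)))/(-88359) = (235 + (-44)² + 151*(-44))*(-1/88359) = (235 + 1936 - 6644)*(-1/88359) = -4473*(-1/88359) = 1491/29453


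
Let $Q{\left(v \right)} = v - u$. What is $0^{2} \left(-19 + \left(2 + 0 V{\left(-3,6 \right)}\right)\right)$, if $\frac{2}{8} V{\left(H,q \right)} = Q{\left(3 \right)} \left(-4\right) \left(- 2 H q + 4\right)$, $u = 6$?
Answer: $0$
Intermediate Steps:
$Q{\left(v \right)} = -6 + v$ ($Q{\left(v \right)} = v - 6 = -6 + v$)
$V{\left(H,q \right)} = 192 - 96 H q$ ($V{\left(H,q \right)} = 4 \left(-6 + 3\right) \left(-4\right) \left(- 2 H q + 4\right) = 4 \left(-3\right) \left(-4\right) \left(- 2 H q + 4\right) = 4 \cdot 12 \left(4 - 2 H q\right) = 4 \left(48 - 24 H q\right) = 192 - 96 H q$)
$0^{2} \left(-19 + \left(2 + 0 V{\left(-3,6 \right)}\right)\right) = 0^{2} \left(-19 + \left(2 + 0 \left(192 - \left(-288\right) 6\right)\right)\right) = 0 \left(-19 + \left(2 + 0 \left(192 + 1728\right)\right)\right) = 0 \left(-19 + \left(2 + 0 \cdot 1920\right)\right) = 0 \left(-19 + \left(2 + 0\right)\right) = 0 \left(-19 + 2\right) = 0 \left(-17\right) = 0$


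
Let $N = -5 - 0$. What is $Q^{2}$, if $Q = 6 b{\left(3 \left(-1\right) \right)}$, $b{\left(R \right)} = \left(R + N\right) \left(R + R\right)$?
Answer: $82944$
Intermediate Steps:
$N = -5$ ($N = -5 + 0 = -5$)
$b{\left(R \right)} = 2 R \left(-5 + R\right)$ ($b{\left(R \right)} = \left(R - 5\right) \left(R + R\right) = \left(-5 + R\right) 2 R = 2 R \left(-5 + R\right)$)
$Q = 288$ ($Q = 6 \cdot 2 \cdot 3 \left(-1\right) \left(-5 + 3 \left(-1\right)\right) = 6 \cdot 2 \left(-3\right) \left(-5 - 3\right) = 6 \cdot 2 \left(-3\right) \left(-8\right) = 6 \cdot 48 = 288$)
$Q^{2} = 288^{2} = 82944$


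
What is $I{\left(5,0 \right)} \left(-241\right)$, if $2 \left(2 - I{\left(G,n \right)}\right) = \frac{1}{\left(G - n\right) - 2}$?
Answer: $- \frac{2651}{6} \approx -441.83$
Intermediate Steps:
$I{\left(G,n \right)} = 2 - \frac{1}{2 \left(-2 + G - n\right)}$ ($I{\left(G,n \right)} = 2 - \frac{1}{2 \left(\left(G - n\right) - 2\right)} = 2 - \frac{1}{2 \left(-2 + G - n\right)}$)
$I{\left(5,0 \right)} \left(-241\right) = \frac{\frac{9}{2} - 10 + 2 \cdot 0}{2 + 0 - 5} \left(-241\right) = \frac{\frac{9}{2} - 10 + 0}{2 + 0 - 5} \left(-241\right) = \frac{1}{-3} \left(- \frac{11}{2}\right) \left(-241\right) = \left(- \frac{1}{3}\right) \left(- \frac{11}{2}\right) \left(-241\right) = \frac{11}{6} \left(-241\right) = - \frac{2651}{6}$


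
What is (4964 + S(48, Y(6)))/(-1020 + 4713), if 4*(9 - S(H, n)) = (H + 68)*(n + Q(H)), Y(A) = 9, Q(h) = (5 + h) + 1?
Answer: 3146/3693 ≈ 0.85188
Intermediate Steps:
Q(h) = 6 + h
S(H, n) = 9 - (68 + H)*(6 + H + n)/4 (S(H, n) = 9 - (H + 68)*(n + (6 + H))/4 = 9 - (68 + H)*(6 + H + n)/4)
(4964 + S(48, Y(6)))/(-1020 + 4713) = (4964 + (-93 - 17*9 - 37/2*48 - ¼*48² - ¼*48*9))/(-1020 + 4713) = (4964 + (-93 - 153 - 888 - ¼*2304 - 108))/3693 = (4964 + (-93 - 153 - 888 - 576 - 108))*(1/3693) = (4964 - 1818)*(1/3693) = 3146*(1/3693) = 3146/3693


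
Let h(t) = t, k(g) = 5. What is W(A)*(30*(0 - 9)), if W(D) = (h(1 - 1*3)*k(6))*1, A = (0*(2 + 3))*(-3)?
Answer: 2700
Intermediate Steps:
A = 0 (A = (0*5)*(-3) = 0*(-3) = 0)
W(D) = -10 (W(D) = ((1 - 1*3)*5)*1 = ((1 - 3)*5)*1 = -2*5*1 = -10*1 = -10)
W(A)*(30*(0 - 9)) = -300*(0 - 9) = -300*(-9) = -10*(-270) = 2700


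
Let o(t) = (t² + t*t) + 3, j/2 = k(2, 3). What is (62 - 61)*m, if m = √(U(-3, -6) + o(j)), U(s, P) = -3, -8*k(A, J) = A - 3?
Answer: √2/4 ≈ 0.35355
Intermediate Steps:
k(A, J) = 3/8 - A/8 (k(A, J) = -(A - 3)/8 = -(-3 + A)/8 = 3/8 - A/8)
j = ¼ (j = 2*(3/8 - ⅛*2) = 2*(3/8 - ¼) = 2*(⅛) = ¼ ≈ 0.25000)
o(t) = 3 + 2*t² (o(t) = (t² + t²) + 3 = 2*t² + 3 = 3 + 2*t²)
m = √2/4 (m = √(-3 + (3 + 2*(¼)²)) = √(-3 + (3 + 2*(1/16))) = √(-3 + (3 + ⅛)) = √(-3 + 25/8) = √(⅛) = √2/4 ≈ 0.35355)
(62 - 61)*m = (62 - 61)*(√2/4) = 1*(√2/4) = √2/4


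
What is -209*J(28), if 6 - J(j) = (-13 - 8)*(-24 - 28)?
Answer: 226974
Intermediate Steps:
J(j) = -1086 (J(j) = 6 - (-13 - 8)*(-24 - 28) = 6 - (-21)*(-52) = 6 - 1*1092 = 6 - 1092 = -1086)
-209*J(28) = -209*(-1086) = 226974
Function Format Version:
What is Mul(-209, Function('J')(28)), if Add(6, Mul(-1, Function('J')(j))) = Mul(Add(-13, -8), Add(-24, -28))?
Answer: 226974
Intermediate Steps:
Function('J')(j) = -1086 (Function('J')(j) = Add(6, Mul(-1, Mul(Add(-13, -8), Add(-24, -28)))) = Add(6, Mul(-1, Mul(-21, -52))) = Add(6, Mul(-1, 1092)) = Add(6, -1092) = -1086)
Mul(-209, Function('J')(28)) = Mul(-209, -1086) = 226974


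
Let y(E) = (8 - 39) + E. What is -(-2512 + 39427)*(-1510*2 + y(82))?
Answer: 109600635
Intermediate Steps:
y(E) = -31 + E
-(-2512 + 39427)*(-1510*2 + y(82)) = -(-2512 + 39427)*(-1510*2 + (-31 + 82)) = -36915*(-3020 + 51) = -36915*(-2969) = -1*(-109600635) = 109600635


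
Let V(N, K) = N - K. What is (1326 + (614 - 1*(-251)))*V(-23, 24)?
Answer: -102977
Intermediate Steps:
(1326 + (614 - 1*(-251)))*V(-23, 24) = (1326 + (614 - 1*(-251)))*(-23 - 1*24) = (1326 + (614 + 251))*(-23 - 24) = (1326 + 865)*(-47) = 2191*(-47) = -102977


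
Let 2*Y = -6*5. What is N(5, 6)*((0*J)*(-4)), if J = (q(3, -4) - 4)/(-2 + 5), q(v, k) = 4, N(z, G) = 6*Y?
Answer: 0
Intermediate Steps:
Y = -15 (Y = (-6*5)/2 = (-1*30)/2 = (1/2)*(-30) = -15)
N(z, G) = -90 (N(z, G) = 6*(-15) = -90)
J = 0 (J = (4 - 4)/(-2 + 5) = 0/3 = 0*(1/3) = 0)
N(5, 6)*((0*J)*(-4)) = -90*0*0*(-4) = -0*(-4) = -90*0 = 0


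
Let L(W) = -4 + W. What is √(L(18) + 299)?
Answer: √313 ≈ 17.692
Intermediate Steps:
√(L(18) + 299) = √((-4 + 18) + 299) = √(14 + 299) = √313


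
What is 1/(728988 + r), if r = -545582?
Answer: 1/183406 ≈ 5.4524e-6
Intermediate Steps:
1/(728988 + r) = 1/(728988 - 545582) = 1/183406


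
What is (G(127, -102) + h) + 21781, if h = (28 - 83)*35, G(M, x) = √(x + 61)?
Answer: 19856 + I*√41 ≈ 19856.0 + 6.4031*I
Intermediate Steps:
G(M, x) = √(61 + x)
h = -1925 (h = -55*35 = -1925)
(G(127, -102) + h) + 21781 = (√(61 - 102) - 1925) + 21781 = (√(-41) - 1925) + 21781 = (I*√41 - 1925) + 21781 = (-1925 + I*√41) + 21781 = 19856 + I*√41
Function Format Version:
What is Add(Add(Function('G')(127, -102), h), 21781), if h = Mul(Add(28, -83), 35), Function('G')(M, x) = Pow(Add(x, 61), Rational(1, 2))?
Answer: Add(19856, Mul(I, Pow(41, Rational(1, 2)))) ≈ Add(19856., Mul(6.4031, I))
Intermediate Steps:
Function('G')(M, x) = Pow(Add(61, x), Rational(1, 2))
h = -1925 (h = Mul(-55, 35) = -1925)
Add(Add(Function('G')(127, -102), h), 21781) = Add(Add(Pow(Add(61, -102), Rational(1, 2)), -1925), 21781) = Add(Add(Pow(-41, Rational(1, 2)), -1925), 21781) = Add(Add(Mul(I, Pow(41, Rational(1, 2))), -1925), 21781) = Add(Add(-1925, Mul(I, Pow(41, Rational(1, 2)))), 21781) = Add(19856, Mul(I, Pow(41, Rational(1, 2))))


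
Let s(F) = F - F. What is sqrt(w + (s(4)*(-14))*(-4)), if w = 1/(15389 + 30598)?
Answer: sqrt(45987)/45987 ≈ 0.0046632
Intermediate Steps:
w = 1/45987 ≈ 2.1745e-5
s(F) = 0
sqrt(w + (s(4)*(-14))*(-4)) = sqrt(1/45987 + (0*(-14))*(-4)) = sqrt(1/45987 + 0*(-4)) = sqrt(1/45987 + 0) = sqrt(1/45987) = sqrt(45987)/45987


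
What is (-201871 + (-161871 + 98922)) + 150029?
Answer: -114791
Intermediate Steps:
(-201871 + (-161871 + 98922)) + 150029 = (-201871 - 62949) + 150029 = -264820 + 150029 = -114791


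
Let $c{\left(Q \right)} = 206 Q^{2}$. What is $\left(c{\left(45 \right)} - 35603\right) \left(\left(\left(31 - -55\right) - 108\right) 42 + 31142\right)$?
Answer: $11529587246$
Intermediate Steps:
$\left(c{\left(45 \right)} - 35603\right) \left(\left(\left(31 - -55\right) - 108\right) 42 + 31142\right) = \left(206 \cdot 45^{2} - 35603\right) \left(\left(\left(31 - -55\right) - 108\right) 42 + 31142\right) = \left(206 \cdot 2025 - 35603\right) \left(\left(\left(31 + 55\right) - 108\right) 42 + 31142\right) = \left(417150 - 35603\right) \left(\left(86 - 108\right) 42 + 31142\right) = 381547 \left(\left(-22\right) 42 + 31142\right) = 381547 \left(-924 + 31142\right) = 381547 \cdot 30218 = 11529587246$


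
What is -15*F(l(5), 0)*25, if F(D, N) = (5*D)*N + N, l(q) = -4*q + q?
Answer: 0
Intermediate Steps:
l(q) = -3*q
F(D, N) = N + 5*D*N (F(D, N) = 5*D*N + N = N + 5*D*N)
-15*F(l(5), 0)*25 = -0*(1 + 5*(-3*5))*25 = -0*(1 + 5*(-15))*25 = -0*(1 - 75)*25 = -0*(-74)*25 = -15*0*25 = 0*25 = 0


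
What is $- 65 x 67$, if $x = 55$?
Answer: $-239525$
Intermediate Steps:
$- 65 x 67 = \left(-65\right) 55 \cdot 67 = \left(-3575\right) 67 = -239525$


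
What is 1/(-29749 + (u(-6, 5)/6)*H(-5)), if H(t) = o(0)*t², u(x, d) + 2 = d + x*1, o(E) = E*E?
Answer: -1/29749 ≈ -3.3615e-5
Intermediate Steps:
o(E) = E²
u(x, d) = -2 + d + x (u(x, d) = -2 + (d + x*1) = -2 + (d + x) = -2 + d + x)
H(t) = 0 (H(t) = 0²*t² = 0*t² = 0)
1/(-29749 + (u(-6, 5)/6)*H(-5)) = 1/(-29749 + ((-2 + 5 - 6)/6)*0) = 1/(-29749 + ((⅙)*(-3))*0) = 1/(-29749 - ½*0) = 1/(-29749 + 0) = 1/(-29749) = -1/29749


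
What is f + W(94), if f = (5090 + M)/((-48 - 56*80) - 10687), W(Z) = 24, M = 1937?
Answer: 358133/15215 ≈ 23.538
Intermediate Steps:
f = -7027/15215 (f = (5090 + 1937)/((-48 - 56*80) - 10687) = 7027/((-48 - 4480) - 10687) = 7027/(-4528 - 10687) = 7027/(-15215) = 7027*(-1/15215) = -7027/15215 ≈ -0.46185)
f + W(94) = -7027/15215 + 24 = 358133/15215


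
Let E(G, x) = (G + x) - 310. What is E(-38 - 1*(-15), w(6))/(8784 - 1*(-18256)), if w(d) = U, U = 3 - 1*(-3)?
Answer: -327/27040 ≈ -0.012093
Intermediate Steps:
U = 6 (U = 3 + 3 = 6)
w(d) = 6
E(G, x) = -310 + G + x
E(-38 - 1*(-15), w(6))/(8784 - 1*(-18256)) = (-310 + (-38 - 1*(-15)) + 6)/(8784 - 1*(-18256)) = (-310 + (-38 + 15) + 6)/(8784 + 18256) = (-310 - 23 + 6)/27040 = -327*1/27040 = -327/27040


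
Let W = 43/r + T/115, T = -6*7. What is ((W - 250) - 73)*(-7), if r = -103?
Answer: 26846442/11845 ≈ 2266.5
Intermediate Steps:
T = -42
W = -9271/11845 (W = 43/(-103) - 42/115 = 43*(-1/103) - 42*1/115 = -43/103 - 42/115 = -9271/11845 ≈ -0.78269)
((W - 250) - 73)*(-7) = ((-9271/11845 - 250) - 73)*(-7) = (-2970521/11845 - 73)*(-7) = -3835206/11845*(-7) = 26846442/11845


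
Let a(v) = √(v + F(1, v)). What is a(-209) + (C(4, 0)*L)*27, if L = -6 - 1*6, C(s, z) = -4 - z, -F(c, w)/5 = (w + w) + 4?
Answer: 1296 + √1861 ≈ 1339.1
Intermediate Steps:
F(c, w) = -20 - 10*w (F(c, w) = -5*((w + w) + 4) = -5*(2*w + 4) = -5*(4 + 2*w) = -20 - 10*w)
L = -12 (L = -6 - 6 = -12)
a(v) = √(-20 - 9*v) (a(v) = √(v + (-20 - 10*v)) = √(-20 - 9*v))
a(-209) + (C(4, 0)*L)*27 = √(-20 - 9*(-209)) + ((-4 - 1*0)*(-12))*27 = √(-20 + 1881) + ((-4 + 0)*(-12))*27 = √1861 - 4*(-12)*27 = √1861 + 48*27 = √1861 + 1296 = 1296 + √1861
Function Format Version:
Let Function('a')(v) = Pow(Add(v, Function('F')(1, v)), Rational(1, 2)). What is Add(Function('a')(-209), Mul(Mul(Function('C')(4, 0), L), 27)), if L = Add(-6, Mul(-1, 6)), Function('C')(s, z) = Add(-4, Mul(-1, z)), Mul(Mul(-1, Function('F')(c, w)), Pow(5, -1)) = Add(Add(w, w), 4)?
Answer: Add(1296, Pow(1861, Rational(1, 2))) ≈ 1339.1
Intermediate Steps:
Function('F')(c, w) = Add(-20, Mul(-10, w)) (Function('F')(c, w) = Mul(-5, Add(Add(w, w), 4)) = Mul(-5, Add(Mul(2, w), 4)) = Mul(-5, Add(4, Mul(2, w))) = Add(-20, Mul(-10, w)))
L = -12 (L = Add(-6, -6) = -12)
Function('a')(v) = Pow(Add(-20, Mul(-9, v)), Rational(1, 2)) (Function('a')(v) = Pow(Add(v, Add(-20, Mul(-10, v))), Rational(1, 2)) = Pow(Add(-20, Mul(-9, v)), Rational(1, 2)))
Add(Function('a')(-209), Mul(Mul(Function('C')(4, 0), L), 27)) = Add(Pow(Add(-20, Mul(-9, -209)), Rational(1, 2)), Mul(Mul(Add(-4, Mul(-1, 0)), -12), 27)) = Add(Pow(Add(-20, 1881), Rational(1, 2)), Mul(Mul(Add(-4, 0), -12), 27)) = Add(Pow(1861, Rational(1, 2)), Mul(Mul(-4, -12), 27)) = Add(Pow(1861, Rational(1, 2)), Mul(48, 27)) = Add(Pow(1861, Rational(1, 2)), 1296) = Add(1296, Pow(1861, Rational(1, 2)))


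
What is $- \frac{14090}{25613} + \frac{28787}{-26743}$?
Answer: $- \frac{1114130301}{684968459} \approx -1.6265$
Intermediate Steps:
$- \frac{14090}{25613} + \frac{28787}{-26743} = \left(-14090\right) \frac{1}{25613} + 28787 \left(- \frac{1}{26743}\right) = - \frac{14090}{25613} - \frac{28787}{26743} = - \frac{1114130301}{684968459}$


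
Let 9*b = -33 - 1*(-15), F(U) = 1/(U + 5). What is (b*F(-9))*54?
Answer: 27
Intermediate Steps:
F(U) = 1/(5 + U)
b = -2 (b = (-33 - 1*(-15))/9 = (-33 + 15)/9 = (⅑)*(-18) = -2)
(b*F(-9))*54 = -2/(5 - 9)*54 = -2/(-4)*54 = -2*(-¼)*54 = (½)*54 = 27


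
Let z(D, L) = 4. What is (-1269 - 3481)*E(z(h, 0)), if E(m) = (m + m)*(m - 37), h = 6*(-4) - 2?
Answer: 1254000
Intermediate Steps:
h = -26 (h = -24 - 2 = -26)
E(m) = 2*m*(-37 + m) (E(m) = (2*m)*(-37 + m) = 2*m*(-37 + m))
(-1269 - 3481)*E(z(h, 0)) = (-1269 - 3481)*(2*4*(-37 + 4)) = -9500*4*(-33) = -4750*(-264) = 1254000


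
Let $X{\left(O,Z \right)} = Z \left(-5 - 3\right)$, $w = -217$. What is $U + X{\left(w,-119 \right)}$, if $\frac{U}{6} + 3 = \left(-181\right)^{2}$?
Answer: $197500$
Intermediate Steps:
$X{\left(O,Z \right)} = - 8 Z$ ($X{\left(O,Z \right)} = Z \left(-8\right) = - 8 Z$)
$U = 196548$ ($U = -18 + 6 \left(-181\right)^{2} = -18 + 6 \cdot 32761 = -18 + 196566 = 196548$)
$U + X{\left(w,-119 \right)} = 196548 - -952 = 196548 + 952 = 197500$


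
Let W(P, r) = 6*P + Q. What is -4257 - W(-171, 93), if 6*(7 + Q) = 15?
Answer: -6453/2 ≈ -3226.5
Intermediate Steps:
Q = -9/2 (Q = -7 + (1/6)*15 = -7 + 5/2 = -9/2 ≈ -4.5000)
W(P, r) = -9/2 + 6*P (W(P, r) = 6*P - 9/2 = -9/2 + 6*P)
-4257 - W(-171, 93) = -4257 - (-9/2 + 6*(-171)) = -4257 - (-9/2 - 1026) = -4257 - 1*(-2061/2) = -4257 + 2061/2 = -6453/2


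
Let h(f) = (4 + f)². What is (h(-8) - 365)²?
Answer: 121801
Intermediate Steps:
(h(-8) - 365)² = ((4 - 8)² - 365)² = ((-4)² - 365)² = (16 - 365)² = (-349)² = 121801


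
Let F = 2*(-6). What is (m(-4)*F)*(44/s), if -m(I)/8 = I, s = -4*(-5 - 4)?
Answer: -1408/3 ≈ -469.33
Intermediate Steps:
s = 36 (s = -4*(-9) = 36)
m(I) = -8*I
F = -12
(m(-4)*F)*(44/s) = (-8*(-4)*(-12))*(44/36) = (32*(-12))*(44*(1/36)) = -384*11/9 = -1408/3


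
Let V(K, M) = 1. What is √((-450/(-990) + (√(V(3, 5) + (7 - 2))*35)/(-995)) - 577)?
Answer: √(-2762644962 - 168553*√6)/2189 ≈ 24.013*I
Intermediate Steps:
√((-450/(-990) + (√(V(3, 5) + (7 - 2))*35)/(-995)) - 577) = √((-450/(-990) + (√(1 + (7 - 2))*35)/(-995)) - 577) = √((-450*(-1/990) + (√(1 + 5)*35)*(-1/995)) - 577) = √((5/11 + (√6*35)*(-1/995)) - 577) = √((5/11 + (35*√6)*(-1/995)) - 577) = √((5/11 - 7*√6/199) - 577) = √(-6342/11 - 7*√6/199)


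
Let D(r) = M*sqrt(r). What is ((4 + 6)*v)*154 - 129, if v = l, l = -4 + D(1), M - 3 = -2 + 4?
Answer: 1411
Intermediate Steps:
M = 5 (M = 3 + (-2 + 4) = 3 + 2 = 5)
D(r) = 5*sqrt(r)
l = 1 (l = -4 + 5*sqrt(1) = -4 + 5*1 = -4 + 5 = 1)
v = 1
((4 + 6)*v)*154 - 129 = ((4 + 6)*1)*154 - 129 = (10*1)*154 - 129 = 10*154 - 129 = 1540 - 129 = 1411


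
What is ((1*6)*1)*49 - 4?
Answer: 290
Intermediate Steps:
((1*6)*1)*49 - 4 = (6*1)*49 - 4 = 6*49 - 4 = 294 - 4 = 290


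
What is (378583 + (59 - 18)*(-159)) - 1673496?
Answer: -1301432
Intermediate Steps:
(378583 + (59 - 18)*(-159)) - 1673496 = (378583 + 41*(-159)) - 1673496 = (378583 - 6519) - 1673496 = 372064 - 1673496 = -1301432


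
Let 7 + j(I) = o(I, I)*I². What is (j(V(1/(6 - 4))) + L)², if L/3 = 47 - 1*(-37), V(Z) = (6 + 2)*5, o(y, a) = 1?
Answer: 3404025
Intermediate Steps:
V(Z) = 40 (V(Z) = 8*5 = 40)
j(I) = -7 + I² (j(I) = -7 + 1*I² = -7 + I²)
L = 252 (L = 3*(47 - 1*(-37)) = 3*(47 + 37) = 3*84 = 252)
(j(V(1/(6 - 4))) + L)² = ((-7 + 40²) + 252)² = ((-7 + 1600) + 252)² = (1593 + 252)² = 1845² = 3404025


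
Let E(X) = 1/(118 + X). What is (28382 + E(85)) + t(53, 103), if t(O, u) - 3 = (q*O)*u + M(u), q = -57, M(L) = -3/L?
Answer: -5912605708/20909 ≈ -2.8278e+5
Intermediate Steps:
t(O, u) = 3 - 3/u - 57*O*u (t(O, u) = 3 + ((-57*O)*u - 3/u) = 3 + (-57*O*u - 3/u) = 3 + (-3/u - 57*O*u) = 3 - 3/u - 57*O*u)
(28382 + E(85)) + t(53, 103) = (28382 + 1/(118 + 85)) + (3 - 3/103 - 57*53*103) = (28382 + 1/203) + (3 - 3*1/103 - 311163) = (28382 + 1/203) + (3 - 3/103 - 311163) = 5761547/203 - 32049483/103 = -5912605708/20909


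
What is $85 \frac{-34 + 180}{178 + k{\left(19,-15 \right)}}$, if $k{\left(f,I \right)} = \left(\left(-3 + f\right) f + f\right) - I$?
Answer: $\frac{6205}{258} \approx 24.05$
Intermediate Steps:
$k{\left(f,I \right)} = f - I + f \left(-3 + f\right)$ ($k{\left(f,I \right)} = \left(f \left(-3 + f\right) + f\right) - I = \left(f + f \left(-3 + f\right)\right) - I = f - I + f \left(-3 + f\right)$)
$85 \frac{-34 + 180}{178 + k{\left(19,-15 \right)}} = 85 \frac{-34 + 180}{178 - \left(23 - 361\right)} = 85 \frac{146}{178 + \left(361 + 15 - 38\right)} = 85 \frac{146}{178 + 338} = 85 \cdot \frac{146}{516} = 85 \cdot 146 \cdot \frac{1}{516} = 85 \cdot \frac{73}{258} = \frac{6205}{258}$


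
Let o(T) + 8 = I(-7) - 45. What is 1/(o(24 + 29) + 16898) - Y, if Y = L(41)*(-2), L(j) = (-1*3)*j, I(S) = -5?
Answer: -4142639/16840 ≈ -246.00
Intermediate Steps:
o(T) = -58 (o(T) = -8 + (-5 - 45) = -8 - 50 = -58)
L(j) = -3*j
Y = 246 (Y = -3*41*(-2) = -123*(-2) = 246)
1/(o(24 + 29) + 16898) - Y = 1/(-58 + 16898) - 1*246 = 1/16840 - 246 = -4142639/16840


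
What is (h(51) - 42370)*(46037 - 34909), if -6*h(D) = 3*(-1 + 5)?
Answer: -471515616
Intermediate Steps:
h(D) = -2 (h(D) = -(-1 + 5)/2 = -4/2 = -1/6*12 = -2)
(h(51) - 42370)*(46037 - 34909) = (-2 - 42370)*(46037 - 34909) = -42372*11128 = -471515616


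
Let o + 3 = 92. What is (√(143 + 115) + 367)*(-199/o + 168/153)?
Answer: -1895555/4539 - 5165*√258/4539 ≈ -435.89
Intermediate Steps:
o = 89 (o = -3 + 92 = 89)
(√(143 + 115) + 367)*(-199/o + 168/153) = (√(143 + 115) + 367)*(-199/89 + 168/153) = (√258 + 367)*(-199*1/89 + 168*(1/153)) = (367 + √258)*(-199/89 + 56/51) = (367 + √258)*(-5165/4539) = -1895555/4539 - 5165*√258/4539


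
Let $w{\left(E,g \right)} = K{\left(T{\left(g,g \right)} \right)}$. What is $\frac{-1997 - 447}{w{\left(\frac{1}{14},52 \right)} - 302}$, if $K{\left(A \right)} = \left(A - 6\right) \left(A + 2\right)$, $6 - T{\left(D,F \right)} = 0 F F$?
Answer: $\frac{1222}{151} \approx 8.0927$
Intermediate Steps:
$T{\left(D,F \right)} = 6$ ($T{\left(D,F \right)} = 6 - 0 F F = 6 - 0 F = 6 - 0 = 6 + 0 = 6$)
$K{\left(A \right)} = \left(-6 + A\right) \left(2 + A\right)$
$w{\left(E,g \right)} = 0$ ($w{\left(E,g \right)} = -12 + 6^{2} - 24 = -12 + 36 - 24 = 0$)
$\frac{-1997 - 447}{w{\left(\frac{1}{14},52 \right)} - 302} = \frac{-1997 - 447}{0 - 302} = - \frac{2444}{-302} = \left(-2444\right) \left(- \frac{1}{302}\right) = \frac{1222}{151}$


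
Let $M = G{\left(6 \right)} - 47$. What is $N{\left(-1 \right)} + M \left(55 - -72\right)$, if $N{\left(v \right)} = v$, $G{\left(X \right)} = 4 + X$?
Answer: $-4700$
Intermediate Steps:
$M = -37$ ($M = \left(4 + 6\right) - 47 = 10 - 47 = -37$)
$N{\left(-1 \right)} + M \left(55 - -72\right) = -1 - 37 \left(55 - -72\right) = -1 - 37 \left(55 + 72\right) = -1 - 4699 = -4700$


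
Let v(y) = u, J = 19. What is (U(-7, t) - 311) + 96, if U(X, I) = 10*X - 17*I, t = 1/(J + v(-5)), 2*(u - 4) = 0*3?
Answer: -6572/23 ≈ -285.74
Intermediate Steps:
u = 4 (u = 4 + (0*3)/2 = 4 + (½)*0 = 4 + 0 = 4)
v(y) = 4
t = 1/23 (t = 1/(19 + 4) = 1/23 ≈ 0.043478)
U(X, I) = -17*I + 10*X
(U(-7, t) - 311) + 96 = ((-17*1/23 + 10*(-7)) - 311) + 96 = ((-17/23 - 70) - 311) + 96 = (-1627/23 - 311) + 96 = -8780/23 + 96 = -6572/23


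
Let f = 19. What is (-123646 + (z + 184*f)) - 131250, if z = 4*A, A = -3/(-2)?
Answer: -251394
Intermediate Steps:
A = 3/2 (A = -3*(-1/2) = 3/2 ≈ 1.5000)
z = 6 (z = 4*(3/2) = 6)
(-123646 + (z + 184*f)) - 131250 = (-123646 + (6 + 184*19)) - 131250 = (-123646 + (6 + 3496)) - 131250 = (-123646 + 3502) - 131250 = -120144 - 131250 = -251394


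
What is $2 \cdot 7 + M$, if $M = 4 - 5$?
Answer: $13$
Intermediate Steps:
$M = -1$ ($M = 4 - 5 = -1$)
$2 \cdot 7 + M = 2 \cdot 7 - 1 = 14 - 1 = 13$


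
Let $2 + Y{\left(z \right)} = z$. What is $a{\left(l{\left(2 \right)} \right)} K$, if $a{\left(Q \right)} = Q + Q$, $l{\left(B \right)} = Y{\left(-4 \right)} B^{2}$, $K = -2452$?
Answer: $117696$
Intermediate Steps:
$Y{\left(z \right)} = -2 + z$
$l{\left(B \right)} = - 6 B^{2}$ ($l{\left(B \right)} = \left(-2 - 4\right) B^{2} = - 6 B^{2}$)
$a{\left(Q \right)} = 2 Q$
$a{\left(l{\left(2 \right)} \right)} K = 2 \left(- 6 \cdot 2^{2}\right) \left(-2452\right) = 2 \left(\left(-6\right) 4\right) \left(-2452\right) = 2 \left(-24\right) \left(-2452\right) = \left(-48\right) \left(-2452\right) = 117696$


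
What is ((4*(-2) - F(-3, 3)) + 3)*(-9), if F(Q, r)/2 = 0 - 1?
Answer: 27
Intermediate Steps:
F(Q, r) = -2 (F(Q, r) = 2*(0 - 1) = 2*(-1) = -2)
((4*(-2) - F(-3, 3)) + 3)*(-9) = ((4*(-2) - 1*(-2)) + 3)*(-9) = ((-8 + 2) + 3)*(-9) = (-6 + 3)*(-9) = -3*(-9) = 27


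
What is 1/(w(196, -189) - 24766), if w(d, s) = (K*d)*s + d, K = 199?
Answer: -1/7396326 ≈ -1.3520e-7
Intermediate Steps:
w(d, s) = d + 199*d*s (w(d, s) = (199*d)*s + d = 199*d*s + d = d + 199*d*s)
1/(w(196, -189) - 24766) = 1/(196*(1 + 199*(-189)) - 24766) = 1/(196*(1 - 37611) - 24766) = 1/(196*(-37610) - 24766) = 1/(-7371560 - 24766) = 1/(-7396326) = -1/7396326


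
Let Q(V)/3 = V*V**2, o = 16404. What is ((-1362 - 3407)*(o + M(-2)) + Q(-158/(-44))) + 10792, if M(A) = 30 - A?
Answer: -834508815699/10648 ≈ -7.8372e+7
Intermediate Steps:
Q(V) = 3*V**3 (Q(V) = 3*(V*V**2) = 3*V**3)
((-1362 - 3407)*(o + M(-2)) + Q(-158/(-44))) + 10792 = ((-1362 - 3407)*(16404 + (30 - 1*(-2))) + 3*(-158/(-44))**3) + 10792 = (-4769*(16404 + (30 + 2)) + 3*(-158*(-1/44))**3) + 10792 = (-4769*(16404 + 32) + 3*(79/22)**3) + 10792 = (-4769*16436 + 3*(493039/10648)) + 10792 = (-78383284 + 1479117/10648) + 10792 = -834623728915/10648 + 10792 = -834508815699/10648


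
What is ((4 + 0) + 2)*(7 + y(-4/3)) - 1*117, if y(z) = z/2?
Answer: -79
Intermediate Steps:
y(z) = z/2 (y(z) = z*(½) = z/2)
((4 + 0) + 2)*(7 + y(-4/3)) - 1*117 = ((4 + 0) + 2)*(7 + (-4/3)/2) - 1*117 = (4 + 2)*(7 + (-4*⅓)/2) - 117 = 6*(7 + (½)*(-4/3)) - 117 = 6*(7 - ⅔) - 117 = 6*(19/3) - 117 = 38 - 117 = -79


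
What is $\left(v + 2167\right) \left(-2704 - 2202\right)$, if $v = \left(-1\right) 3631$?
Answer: $7182384$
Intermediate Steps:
$v = -3631$
$\left(v + 2167\right) \left(-2704 - 2202\right) = \left(-3631 + 2167\right) \left(-2704 - 2202\right) = \left(-1464\right) \left(-4906\right) = 7182384$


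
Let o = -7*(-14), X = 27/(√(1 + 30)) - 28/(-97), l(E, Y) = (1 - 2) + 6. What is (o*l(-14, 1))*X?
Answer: 13720/97 + 13230*√31/31 ≈ 2517.6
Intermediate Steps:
l(E, Y) = 5 (l(E, Y) = -1 + 6 = 5)
X = 28/97 + 27*√31/31 (X = 27/(√31) - 28*(-1/97) = 27*(√31/31) + 28/97 = 27*√31/31 + 28/97 = 28/97 + 27*√31/31 ≈ 5.1380)
o = 98
(o*l(-14, 1))*X = (98*5)*(28/97 + 27*√31/31) = 490*(28/97 + 27*√31/31) = 13720/97 + 13230*√31/31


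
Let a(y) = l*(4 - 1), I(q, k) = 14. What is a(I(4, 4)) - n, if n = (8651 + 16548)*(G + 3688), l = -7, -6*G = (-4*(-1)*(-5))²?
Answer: -273761999/3 ≈ -9.1254e+7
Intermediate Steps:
G = -200/3 (G = -(-4*(-1)*(-5))²/6 = -(4*(-5))²/6 = -⅙*(-20)² = -⅙*400 = -200/3 ≈ -66.667)
n = 273761936/3 (n = (8651 + 16548)*(-200/3 + 3688) = 25199*(10864/3) = 273761936/3 ≈ 9.1254e+7)
a(y) = -21 (a(y) = -7*(4 - 1) = -7*3 = -21)
a(I(4, 4)) - n = -21 - 1*273761936/3 = -21 - 273761936/3 = -273761999/3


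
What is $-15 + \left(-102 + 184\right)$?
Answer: $67$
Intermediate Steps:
$-15 + \left(-102 + 184\right) = -15 + 82 = 67$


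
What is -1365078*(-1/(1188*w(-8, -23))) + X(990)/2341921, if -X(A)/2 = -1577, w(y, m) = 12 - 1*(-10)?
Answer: 2549431633/48810564 ≈ 52.231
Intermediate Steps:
w(y, m) = 22 (w(y, m) = 12 + 10 = 22)
X(A) = 3154 (X(A) = -2*(-1577) = 3154)
-1365078*(-1/(1188*w(-8, -23))) + X(990)/2341921 = -1365078/((9*(-132))*22) + 3154/2341921 = -1365078/((-1188*22)) + 3154*(1/2341921) = -1365078/(-26136) + 166/123259 = -1365078*(-1/26136) + 166/123259 = 20683/396 + 166/123259 = 2549431633/48810564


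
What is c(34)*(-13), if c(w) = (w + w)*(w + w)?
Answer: -60112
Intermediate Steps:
c(w) = 4*w**2 (c(w) = (2*w)*(2*w) = 4*w**2)
c(34)*(-13) = (4*34**2)*(-13) = (4*1156)*(-13) = 4624*(-13) = -60112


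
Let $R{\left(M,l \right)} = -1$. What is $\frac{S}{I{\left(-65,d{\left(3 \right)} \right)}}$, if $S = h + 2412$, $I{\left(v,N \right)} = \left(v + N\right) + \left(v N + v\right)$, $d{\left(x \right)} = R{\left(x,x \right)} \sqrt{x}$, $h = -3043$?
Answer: $\frac{41015}{2306} + \frac{10096 \sqrt{3}}{1153} \approx 32.953$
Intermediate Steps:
$d{\left(x \right)} = - \sqrt{x}$
$I{\left(v,N \right)} = N + 2 v + N v$ ($I{\left(v,N \right)} = \left(N + v\right) + \left(N v + v\right) = \left(N + v\right) + \left(v + N v\right) = N + 2 v + N v$)
$S = -631$ ($S = -3043 + 2412 = -631$)
$\frac{S}{I{\left(-65,d{\left(3 \right)} \right)}} = - \frac{631}{- \sqrt{3} + 2 \left(-65\right) + - \sqrt{3} \left(-65\right)} = - \frac{631}{- \sqrt{3} - 130 + 65 \sqrt{3}} = - \frac{631}{-130 + 64 \sqrt{3}}$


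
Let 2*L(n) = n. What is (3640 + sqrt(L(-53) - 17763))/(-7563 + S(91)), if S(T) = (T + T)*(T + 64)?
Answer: 3640/20647 + I*sqrt(71158)/41294 ≈ 0.1763 + 0.0064599*I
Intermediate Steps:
S(T) = 2*T*(64 + T) (S(T) = (2*T)*(64 + T) = 2*T*(64 + T))
L(n) = n/2
(3640 + sqrt(L(-53) - 17763))/(-7563 + S(91)) = (3640 + sqrt((1/2)*(-53) - 17763))/(-7563 + 2*91*(64 + 91)) = (3640 + sqrt(-53/2 - 17763))/(-7563 + 2*91*155) = (3640 + sqrt(-35579/2))/(-7563 + 28210) = (3640 + I*sqrt(71158)/2)/20647 = (3640 + I*sqrt(71158)/2)*(1/20647) = 3640/20647 + I*sqrt(71158)/41294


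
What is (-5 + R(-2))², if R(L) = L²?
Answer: 1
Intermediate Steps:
(-5 + R(-2))² = (-5 + (-2)²)² = (-5 + 4)² = (-1)² = 1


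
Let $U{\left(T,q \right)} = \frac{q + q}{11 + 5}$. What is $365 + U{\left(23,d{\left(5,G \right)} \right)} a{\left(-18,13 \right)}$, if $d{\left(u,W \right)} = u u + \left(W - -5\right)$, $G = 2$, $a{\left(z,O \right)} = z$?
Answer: $293$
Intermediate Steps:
$d{\left(u,W \right)} = 5 + W + u^{2}$ ($d{\left(u,W \right)} = u^{2} + \left(W + 5\right) = u^{2} + \left(5 + W\right) = 5 + W + u^{2}$)
$U{\left(T,q \right)} = \frac{q}{8}$ ($U{\left(T,q \right)} = \frac{2 q}{16} = 2 q \frac{1}{16} = \frac{q}{8}$)
$365 + U{\left(23,d{\left(5,G \right)} \right)} a{\left(-18,13 \right)} = 365 + \frac{5 + 2 + 5^{2}}{8} \left(-18\right) = 365 + \frac{5 + 2 + 25}{8} \left(-18\right) = 365 + \frac{1}{8} \cdot 32 \left(-18\right) = 365 + 4 \left(-18\right) = 365 - 72 = 293$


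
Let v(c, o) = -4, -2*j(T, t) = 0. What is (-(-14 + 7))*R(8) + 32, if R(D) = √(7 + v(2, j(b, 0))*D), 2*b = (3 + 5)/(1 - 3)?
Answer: 32 + 35*I ≈ 32.0 + 35.0*I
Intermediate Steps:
b = -2 (b = ((3 + 5)/(1 - 3))/2 = (8/(-2))/2 = (8*(-½))/2 = (½)*(-4) = -2)
j(T, t) = 0 (j(T, t) = -½*0 = 0)
R(D) = √(7 - 4*D)
(-(-14 + 7))*R(8) + 32 = (-(-14 + 7))*√(7 - 4*8) + 32 = (-1*(-7))*√(7 - 32) + 32 = 7*√(-25) + 32 = 7*(5*I) + 32 = 35*I + 32 = 32 + 35*I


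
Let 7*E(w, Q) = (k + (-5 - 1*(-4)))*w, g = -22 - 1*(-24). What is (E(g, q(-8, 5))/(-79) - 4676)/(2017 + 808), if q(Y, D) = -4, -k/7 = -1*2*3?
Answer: -517182/312445 ≈ -1.6553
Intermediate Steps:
k = 42 (k = -7*(-1*2)*3 = -(-14)*3 = -7*(-6) = 42)
g = 2 (g = -22 + 24 = 2)
E(w, Q) = 41*w/7 (E(w, Q) = ((42 + (-5 - 1*(-4)))*w)/7 = ((42 + (-5 + 4))*w)/7 = ((42 - 1)*w)/7 = (41*w)/7 = 41*w/7)
(E(g, q(-8, 5))/(-79) - 4676)/(2017 + 808) = (((41/7)*2)/(-79) - 4676)/(2017 + 808) = ((82/7)*(-1/79) - 4676)/2825 = (-82/553 - 4676)*(1/2825) = -2585910/553*1/2825 = -517182/312445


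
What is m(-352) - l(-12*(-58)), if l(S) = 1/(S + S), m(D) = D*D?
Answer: 172474367/1392 ≈ 1.2390e+5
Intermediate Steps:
m(D) = D**2
l(S) = 1/(2*S)
m(-352) - l(-12*(-58)) = (-352)**2 - 1/(2*((-12*(-58)))) = 123904 - 1/(2*696) = 123904 - 1*1/1392 = 123904 - 1/1392 = 172474367/1392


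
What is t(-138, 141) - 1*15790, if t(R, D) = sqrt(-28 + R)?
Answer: -15790 + I*sqrt(166) ≈ -15790.0 + 12.884*I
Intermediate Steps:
t(-138, 141) - 1*15790 = sqrt(-28 - 138) - 1*15790 = sqrt(-166) - 15790 = I*sqrt(166) - 15790 = -15790 + I*sqrt(166)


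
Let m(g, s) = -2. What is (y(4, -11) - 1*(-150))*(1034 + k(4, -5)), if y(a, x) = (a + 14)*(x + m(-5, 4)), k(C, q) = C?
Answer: -87192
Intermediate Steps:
y(a, x) = (-2 + x)*(14 + a) (y(a, x) = (a + 14)*(x - 2) = (14 + a)*(-2 + x) = (-2 + x)*(14 + a))
(y(4, -11) - 1*(-150))*(1034 + k(4, -5)) = ((-28 - 2*4 + 14*(-11) + 4*(-11)) - 1*(-150))*(1034 + 4) = ((-28 - 8 - 154 - 44) + 150)*1038 = (-234 + 150)*1038 = -84*1038 = -87192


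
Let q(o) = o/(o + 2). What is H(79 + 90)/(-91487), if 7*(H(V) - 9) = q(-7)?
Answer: -46/457435 ≈ -0.00010056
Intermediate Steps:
q(o) = o/(2 + o)
H(V) = 46/5 (H(V) = 9 + (-7/(2 - 7))/7 = 9 + (-7/(-5))/7 = 9 + (-7*(-⅕))/7 = 9 + (⅐)*(7/5) = 9 + ⅕ = 46/5)
H(79 + 90)/(-91487) = (46/5)/(-91487) = (46/5)*(-1/91487) = -46/457435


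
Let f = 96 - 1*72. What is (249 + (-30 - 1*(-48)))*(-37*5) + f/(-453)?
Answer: -7458653/151 ≈ -49395.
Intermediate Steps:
f = 24 (f = 96 - 72 = 24)
(249 + (-30 - 1*(-48)))*(-37*5) + f/(-453) = (249 + (-30 - 1*(-48)))*(-37*5) + 24/(-453) = (249 + (-30 + 48))*(-185) + 24*(-1/453) = (249 + 18)*(-185) - 8/151 = 267*(-185) - 8/151 = -49395 - 8/151 = -7458653/151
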